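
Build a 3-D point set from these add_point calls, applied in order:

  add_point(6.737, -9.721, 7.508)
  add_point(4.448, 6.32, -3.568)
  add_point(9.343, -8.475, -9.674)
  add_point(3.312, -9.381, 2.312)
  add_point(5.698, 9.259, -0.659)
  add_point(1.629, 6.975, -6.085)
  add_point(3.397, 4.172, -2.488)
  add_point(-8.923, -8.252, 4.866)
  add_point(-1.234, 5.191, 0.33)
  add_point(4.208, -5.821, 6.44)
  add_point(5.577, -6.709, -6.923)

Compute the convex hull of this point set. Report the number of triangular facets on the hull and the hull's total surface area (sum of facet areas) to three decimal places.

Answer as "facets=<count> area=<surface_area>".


facets=12 area=809.889

Hull vertices (8/11): indices [0, 2, 3, 4, 5, 7, 8, 9].

Triangle areas on the boundary:
  f1: (p0, p4, p2) → 161.1868
  f2: (p5, p2, p7) → 180.9364
  f3: (p5, p4, p2) → 62.0203
  f4: (p3, p2, p7) → 66.7021
  f5: (p3, p0, p7) → 36.3170
  f6: (p3, p0, p2) → 36.2875
  f7: (p9, p0, p7) → 29.4415
  f8: (p9, p0, p4) → 24.7364
  f9: (p8, p5, p7) → 44.8347
  f10: (p8, p5, p4) → 24.1154
  f11: (p8, p9, p7) → 88.1497
  f12: (p8, p9, p4) → 55.1606
Σ area = 809.889

Euler characteristic 8−18+12 = 2 ✓


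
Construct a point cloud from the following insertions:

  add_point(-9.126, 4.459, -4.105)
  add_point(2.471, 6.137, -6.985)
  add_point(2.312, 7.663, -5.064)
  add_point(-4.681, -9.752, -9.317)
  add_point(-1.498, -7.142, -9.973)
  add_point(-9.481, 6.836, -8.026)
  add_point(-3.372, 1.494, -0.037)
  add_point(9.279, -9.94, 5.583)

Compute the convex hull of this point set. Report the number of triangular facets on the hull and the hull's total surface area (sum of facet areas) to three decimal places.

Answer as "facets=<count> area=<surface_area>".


8 of the 8 inputs are extreme points: [0, 1, 2, 3, 4, 5, 6, 7].

Per-facet area ½‖(b−a)×(c−a)‖:
  f1: (p3, p4, p5) → 33.4354
  f2: (p3, p4, p7) → 38.9747
  f3: (p6, p2, p7) → 86.7572
  f4: (p1, p2, p5) → 14.7647
  f5: (p1, p4, p5) → 82.6558
  f6: (p1, p2, p7) → 26.4335
  f7: (p1, p4, p7) → 133.0870
  f8: (p0, p3, p7) → 160.9313
  f9: (p0, p6, p7) → 22.6753
  f10: (p0, p3, p5) → 35.5006
  f11: (p0, p2, p5) → 27.1575
  f12: (p0, p6, p2) → 37.2602
Σ area = 699.633

Euler: V−E+F = 8−18+12 = 2.

facets=12 area=699.633


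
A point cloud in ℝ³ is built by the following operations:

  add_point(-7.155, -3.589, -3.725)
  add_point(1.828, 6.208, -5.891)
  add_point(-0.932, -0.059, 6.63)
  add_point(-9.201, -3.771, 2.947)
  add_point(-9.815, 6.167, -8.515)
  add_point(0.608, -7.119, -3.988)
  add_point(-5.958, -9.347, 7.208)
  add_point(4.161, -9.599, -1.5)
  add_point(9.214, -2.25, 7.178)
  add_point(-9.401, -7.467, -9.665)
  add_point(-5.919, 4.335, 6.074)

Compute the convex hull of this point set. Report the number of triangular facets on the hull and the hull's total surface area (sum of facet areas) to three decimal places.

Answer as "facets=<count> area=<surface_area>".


Hull vertices (9/11): indices [1, 2, 3, 4, 6, 7, 8, 9, 10].

Per-facet area ½‖(b−a)×(c−a)‖:
  f1: (p1, p9, p4) → 81.6855
  f2: (p1, p10, p4) → 80.5836
  f3: (p1, p10, p8) → 109.7034
  f4: (p3, p10, p4) → 67.1946
  f5: (p3, p10, p6) → 34.2942
  f6: (p3, p9, p4) → 83.9221
  f7: (p3, p9, p6) → 47.9169
  f8: (p2, p6, p8) → 52.8348
  f9: (p2, p10, p8) → 16.9007
  f10: (p2, p10, p6) → 34.3444
  f11: (p7, p1, p8) → 97.6308
  f12: (p7, p1, p9) → 122.2883
  f13: (p7, p6, p8) → 82.0310
  f14: (p7, p9, p6) → 101.2957
Σ area = 1012.626

Check V−E+F: 9 − 21 + 14 = 2.

facets=14 area=1012.626


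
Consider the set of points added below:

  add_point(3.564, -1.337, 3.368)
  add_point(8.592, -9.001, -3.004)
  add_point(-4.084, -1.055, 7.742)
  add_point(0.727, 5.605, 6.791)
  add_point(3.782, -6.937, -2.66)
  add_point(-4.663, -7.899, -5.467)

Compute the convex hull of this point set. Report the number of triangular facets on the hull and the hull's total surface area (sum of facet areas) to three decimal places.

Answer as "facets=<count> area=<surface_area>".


facets=8 area=356.643

Extreme-point indices: [0, 1, 2, 3, 4, 5] — 6 of 6 on the boundary.

Area of each hull facet:
  f1: (p2, p1, p5) → 99.3606
  f2: (p2, p3, p5) → 58.9075
  f3: (p0, p3, p1) → 11.1579
  f4: (p0, p2, p1) → 35.3305
  f5: (p0, p2, p3) → 30.7750
  f6: (p4, p1, p5) → 14.0140
  f7: (p4, p3, p5) → 71.3165
  f8: (p4, p3, p1) → 35.7814
Σ area = 356.643

Check V−E+F: 6 − 12 + 8 = 2.


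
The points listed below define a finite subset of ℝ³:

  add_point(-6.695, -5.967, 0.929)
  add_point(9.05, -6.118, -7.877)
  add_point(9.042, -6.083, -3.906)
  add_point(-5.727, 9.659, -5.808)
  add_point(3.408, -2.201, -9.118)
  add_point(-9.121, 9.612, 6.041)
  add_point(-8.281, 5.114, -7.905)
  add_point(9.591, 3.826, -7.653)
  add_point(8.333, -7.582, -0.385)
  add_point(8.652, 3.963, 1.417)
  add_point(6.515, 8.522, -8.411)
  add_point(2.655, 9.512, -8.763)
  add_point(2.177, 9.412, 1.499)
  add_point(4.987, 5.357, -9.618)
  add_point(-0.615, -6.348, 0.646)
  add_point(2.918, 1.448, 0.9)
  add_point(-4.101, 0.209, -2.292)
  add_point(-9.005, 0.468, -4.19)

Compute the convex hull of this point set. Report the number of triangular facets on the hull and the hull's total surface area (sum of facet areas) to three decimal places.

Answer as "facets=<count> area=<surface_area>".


facets=28 area=1051.850

Hull vertices (16/18): indices [0, 1, 2, 3, 4, 5, 6, 7, 8, 9, 10, 11, 12, 13, 14, 17].

Triangle areas on the boundary:
  f1: (p9, p8, p5) → 107.0449
  f2: (p14, p8, p5) → 69.2162
  f3: (p14, p0, p5) → 49.3142
  f4: (p14, p0, p8) → 2.7712
  f5: (p6, p3, p5) → 33.6985
  f6: (p10, p9, p7) → 25.7755
  f7: (p17, p0, p5) → 58.5042
  f8: (p17, p6, p5) → 41.0569
  f9: (p4, p17, p6) → 40.1226
  f10: (p4, p17, p0) → 57.2412
  f11: (p12, p9, p5) → 35.5500
  f12: (p12, p10, p9) → 42.7186
  f13: (p2, p9, p7) → 45.4425
  f14: (p2, p9, p8) → 22.0482
  f15: (p13, p4, p6) → 50.3962
  f16: (p13, p10, p7) → 9.4550
  f17: (p1, p4, p0) → 49.2285
  f18: (p1, p0, p8) → 57.4417
  f19: (p1, p2, p8) → 3.3423
  f20: (p1, p2, p7) → 19.7692
  f21: (p1, p13, p7) → 25.3371
  f22: (p1, p13, p4) → 24.8094
  f23: (p11, p13, p6) → 28.3268
  f24: (p11, p13, p10) → 7.2598
  f25: (p11, p6, p3) → 23.8929
  f26: (p11, p12, p10) → 20.5283
  f27: (p11, p3, p5) → 44.6567
  f28: (p11, p12, p5) → 56.9016
Σ area = 1051.850

Euler characteristic 16−42+28 = 2 ✓


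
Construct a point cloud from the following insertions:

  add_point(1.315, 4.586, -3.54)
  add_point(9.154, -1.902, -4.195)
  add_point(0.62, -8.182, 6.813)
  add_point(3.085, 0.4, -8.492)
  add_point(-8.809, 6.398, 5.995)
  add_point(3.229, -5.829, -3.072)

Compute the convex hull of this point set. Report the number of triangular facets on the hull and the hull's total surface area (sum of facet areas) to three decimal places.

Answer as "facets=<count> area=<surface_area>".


Hull vertices (6/6): indices [0, 1, 2, 3, 4, 5].

Per-facet area ½‖(b−a)×(c−a)‖:
  f1: (p2, p1, p4) → 132.4116
  f2: (p0, p1, p4) → 52.3720
  f3: (p0, p3, p4) → 29.9907
  f4: (p0, p3, p1) → 26.1572
  f5: (p5, p2, p4) → 90.7431
  f6: (p5, p3, p4) → 78.8323
  f7: (p5, p2, p1) → 33.2341
  f8: (p5, p3, p1) → 25.7393
Σ area = 469.480

Euler characteristic 6−12+8 = 2 ✓

facets=8 area=469.480


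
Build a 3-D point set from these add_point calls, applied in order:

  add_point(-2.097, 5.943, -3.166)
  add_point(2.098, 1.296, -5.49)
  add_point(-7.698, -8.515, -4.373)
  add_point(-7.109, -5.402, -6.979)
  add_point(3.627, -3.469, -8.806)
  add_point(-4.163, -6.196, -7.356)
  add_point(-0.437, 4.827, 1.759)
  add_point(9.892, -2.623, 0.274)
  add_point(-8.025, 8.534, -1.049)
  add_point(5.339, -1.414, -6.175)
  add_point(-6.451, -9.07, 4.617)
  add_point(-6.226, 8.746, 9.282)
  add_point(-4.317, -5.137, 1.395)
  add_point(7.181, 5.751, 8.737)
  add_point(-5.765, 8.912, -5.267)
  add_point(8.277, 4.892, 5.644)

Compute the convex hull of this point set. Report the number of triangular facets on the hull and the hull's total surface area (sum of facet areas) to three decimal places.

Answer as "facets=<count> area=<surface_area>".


facets=20 area=1053.257

Hull vertices (12/16): indices [2, 3, 4, 5, 7, 8, 9, 10, 11, 13, 14, 15].

Triangle areas on the boundary:
  f1: (p11, p10, p8) → 92.9717
  f2: (p14, p11, p8) → 15.6535
  f3: (p3, p14, p8) → 34.7446
  f4: (p2, p10, p7) → 81.5255
  f5: (p2, p3, p5) → 6.3047
  f6: (p2, p10, p8) → 78.3506
  f7: (p2, p3, p8) → 27.9468
  f8: (p9, p15, p7) → 36.3204
  f9: (p9, p14, p15) → 101.8976
  f10: (p13, p14, p11) → 99.8367
  f11: (p13, p14, p15) → 30.0093
  f12: (p13, p11, p10) → 123.8157
  f13: (p13, p10, p7) → 109.6571
  f14: (p13, p15, p7) → 9.9350
  f15: (p4, p2, p7) → 70.7102
  f16: (p4, p2, p5) → 10.2688
  f17: (p4, p9, p7) → 10.0187
  f18: (p4, p9, p14) → 28.4030
  f19: (p4, p3, p5) → 7.2234
  f20: (p4, p3, p14) → 77.6633
Σ area = 1053.257

Euler: V−E+F = 12−30+20 = 2.


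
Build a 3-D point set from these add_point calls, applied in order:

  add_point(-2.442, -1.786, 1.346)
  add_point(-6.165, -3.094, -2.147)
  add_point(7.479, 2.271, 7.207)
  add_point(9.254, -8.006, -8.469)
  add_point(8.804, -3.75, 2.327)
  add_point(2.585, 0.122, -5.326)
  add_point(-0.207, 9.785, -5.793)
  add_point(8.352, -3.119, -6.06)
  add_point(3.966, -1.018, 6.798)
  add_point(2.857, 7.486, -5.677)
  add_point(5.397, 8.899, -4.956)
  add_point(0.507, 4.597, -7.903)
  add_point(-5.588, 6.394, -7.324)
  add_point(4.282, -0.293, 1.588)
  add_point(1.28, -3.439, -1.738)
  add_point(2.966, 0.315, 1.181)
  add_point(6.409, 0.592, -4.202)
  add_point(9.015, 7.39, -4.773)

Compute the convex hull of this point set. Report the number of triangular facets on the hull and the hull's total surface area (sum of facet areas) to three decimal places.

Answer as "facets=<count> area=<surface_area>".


Hull vertices (11/18): indices [0, 1, 2, 3, 4, 6, 8, 10, 11, 12, 17].

Triangle areas on the boundary:
  f1: (p12, p3, p1) → 93.9918
  f2: (p12, p2, p6) → 52.1949
  f3: (p8, p12, p2) → 44.2683
  f4: (p10, p2, p6) → 37.6988
  f5: (p10, p17, p2) → 25.6475
  f6: (p11, p12, p3) → 30.7200
  f7: (p11, p12, p6) → 16.4007
  f8: (p11, p17, p3) → 70.3630
  f9: (p11, p10, p6) → 15.8255
  f10: (p11, p10, p17) → 12.7398
  f11: (p4, p8, p2) → 16.9421
  f12: (p4, p17, p3) → 75.3019
  f13: (p4, p17, p2) → 49.3912
  f14: (p4, p3, p1) → 88.7055
  f15: (p4, p8, p1) → 48.7277
  f16: (p0, p12, p1) → 28.4663
  f17: (p0, p8, p1) → 3.6958
  f18: (p0, p8, p12) → 42.1570
Σ area = 753.238

Euler: V−E+F = 11−27+18 = 2.

facets=18 area=753.238


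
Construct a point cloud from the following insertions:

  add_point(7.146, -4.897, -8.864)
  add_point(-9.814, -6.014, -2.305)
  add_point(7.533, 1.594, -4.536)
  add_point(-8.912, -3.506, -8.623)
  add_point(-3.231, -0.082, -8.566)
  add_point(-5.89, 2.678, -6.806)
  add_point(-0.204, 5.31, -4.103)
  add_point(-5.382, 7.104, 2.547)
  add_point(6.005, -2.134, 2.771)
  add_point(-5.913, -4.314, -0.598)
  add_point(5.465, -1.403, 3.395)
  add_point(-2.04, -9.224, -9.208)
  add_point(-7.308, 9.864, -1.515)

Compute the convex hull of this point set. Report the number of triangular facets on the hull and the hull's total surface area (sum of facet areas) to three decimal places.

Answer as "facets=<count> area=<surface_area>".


facets=22 area=745.815

13 of the 13 inputs are extreme points: [0, 1, 2, 3, 4, 5, 6, 7, 8, 9, 10, 11, 12].

Triangle areas on the boundary:
  f1: (p3, p12, p1) → 51.9695
  f2: (p8, p10, p1) → 9.3179
  f3: (p8, p10, p2) → 4.4030
  f4: (p7, p12, p1) → 38.4929
  f5: (p7, p12, p2) → 41.0926
  f6: (p7, p10, p2) → 60.0650
  f7: (p11, p4, p3) → 28.0809
  f8: (p11, p3, p1) → 30.6358
  f9: (p11, p8, p1) → 84.7957
  f10: (p9, p10, p1) → 4.5245
  f11: (p9, p7, p1) → 23.6300
  f12: (p9, p7, p10) → 68.8101
  f13: (p6, p12, p2) → 10.2924
  f14: (p6, p4, p2) → 32.7607
  f15: (p5, p3, p12) → 20.3755
  f16: (p5, p4, p3) → 13.7087
  f17: (p5, p6, p12) → 28.1471
  f18: (p5, p6, p4) → 14.3054
  f19: (p0, p4, p2) → 42.3565
  f20: (p0, p11, p4) → 44.6777
  f21: (p0, p8, p2) → 32.4092
  f22: (p0, p11, p8) → 60.9634
Σ area = 745.815

Check V−E+F: 13 − 33 + 22 = 2.


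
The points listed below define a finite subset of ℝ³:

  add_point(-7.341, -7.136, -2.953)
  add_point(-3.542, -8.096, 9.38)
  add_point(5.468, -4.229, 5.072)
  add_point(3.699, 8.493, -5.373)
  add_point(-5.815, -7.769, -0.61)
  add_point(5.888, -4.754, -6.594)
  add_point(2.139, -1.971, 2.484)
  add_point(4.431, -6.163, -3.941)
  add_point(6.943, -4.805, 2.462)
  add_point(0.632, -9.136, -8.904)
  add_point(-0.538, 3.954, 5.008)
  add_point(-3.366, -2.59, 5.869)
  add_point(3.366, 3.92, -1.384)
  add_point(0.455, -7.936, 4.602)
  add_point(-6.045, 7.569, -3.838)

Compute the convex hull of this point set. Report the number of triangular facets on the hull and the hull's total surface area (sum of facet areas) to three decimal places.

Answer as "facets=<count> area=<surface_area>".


11 of the 15 inputs are extreme points: [0, 1, 2, 3, 4, 5, 8, 9, 10, 13, 14].

Area of each hull facet:
  f1: (p5, p3, p8) → 61.3278
  f2: (p5, p9, p8) → 30.1977
  f3: (p5, p9, p3) → 41.9666
  f4: (p14, p10, p3) → 51.4548
  f5: (p14, p9, p0) → 74.7189
  f6: (p14, p9, p3) → 88.0215
  f7: (p14, p1, p0) → 95.1558
  f8: (p14, p1, p10) → 64.7513
  f9: (p2, p3, p8) → 23.7388
  f10: (p2, p10, p3) → 61.0813
  f11: (p2, p1, p8) → 11.9510
  f12: (p2, p1, p10) → 53.2096
  f13: (p4, p9, p0) → 14.5444
  f14: (p4, p1, p0) → 5.7043
  f15: (p4, p1, p9) → 42.4287
  f16: (p13, p9, p8) → 49.2285
  f17: (p13, p1, p8) → 14.5706
  f18: (p13, p1, p9) → 26.9686
Σ area = 811.020

Euler characteristic 11−27+18 = 2 ✓

facets=18 area=811.020


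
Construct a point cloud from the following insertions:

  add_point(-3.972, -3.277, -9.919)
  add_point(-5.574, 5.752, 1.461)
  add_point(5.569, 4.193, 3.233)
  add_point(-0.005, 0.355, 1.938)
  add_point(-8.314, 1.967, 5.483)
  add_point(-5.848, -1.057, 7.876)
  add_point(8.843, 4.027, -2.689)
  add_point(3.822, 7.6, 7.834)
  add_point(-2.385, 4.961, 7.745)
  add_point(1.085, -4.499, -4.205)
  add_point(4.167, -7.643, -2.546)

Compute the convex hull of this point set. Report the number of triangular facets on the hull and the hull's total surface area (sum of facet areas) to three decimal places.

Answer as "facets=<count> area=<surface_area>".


facets=14 area=667.752

Points on the hull: [0, 1, 2, 4, 5, 6, 7, 8, 10] (9 of 11).

Triangle areas on the boundary:
  f1: (p0, p10, p6) → 73.9648
  f2: (p5, p7, p10) → 101.0921
  f3: (p5, p0, p4) → 38.1955
  f4: (p5, p0, p10) → 92.3576
  f5: (p2, p10, p6) → 41.9532
  f6: (p2, p7, p6) → 11.3704
  f7: (p2, p7, p10) → 23.0789
  f8: (p1, p0, p6) → 101.6503
  f9: (p1, p7, p6) → 68.8748
  f10: (p1, p0, p4) → 44.3374
  f11: (p8, p5, p4) → 15.0913
  f12: (p8, p5, p7) → 14.1254
  f13: (p8, p1, p4) → 19.5568
  f14: (p8, p1, p7) → 22.1034
Σ area = 667.752

Euler: V−E+F = 9−21+14 = 2.


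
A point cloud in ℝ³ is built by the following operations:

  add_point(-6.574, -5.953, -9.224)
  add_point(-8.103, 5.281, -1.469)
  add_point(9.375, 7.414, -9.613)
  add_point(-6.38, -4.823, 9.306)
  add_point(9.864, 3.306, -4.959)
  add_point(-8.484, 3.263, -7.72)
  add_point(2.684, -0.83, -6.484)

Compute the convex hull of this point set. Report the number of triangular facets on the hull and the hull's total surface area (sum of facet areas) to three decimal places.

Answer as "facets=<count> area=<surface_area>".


Hull vertices (7/7): indices [0, 1, 2, 3, 4, 5, 6].

Per-facet area ½‖(b−a)×(c−a)‖:
  f1: (p3, p0, p5) → 86.4213
  f2: (p2, p0, p5) → 87.8401
  f3: (p2, p0, p4) → 60.0075
  f4: (p6, p0, p4) → 3.3734
  f5: (p6, p3, p4) → 73.0647
  f6: (p6, p3, p0) → 97.1732
  f7: (p1, p3, p4) → 136.7230
  f8: (p1, p2, p4) → 57.3149
  f9: (p1, p3, p5) → 42.7399
  f10: (p1, p2, p5) → 60.6172
Σ area = 705.275

Check V−E+F: 7 − 15 + 10 = 2.

facets=10 area=705.275


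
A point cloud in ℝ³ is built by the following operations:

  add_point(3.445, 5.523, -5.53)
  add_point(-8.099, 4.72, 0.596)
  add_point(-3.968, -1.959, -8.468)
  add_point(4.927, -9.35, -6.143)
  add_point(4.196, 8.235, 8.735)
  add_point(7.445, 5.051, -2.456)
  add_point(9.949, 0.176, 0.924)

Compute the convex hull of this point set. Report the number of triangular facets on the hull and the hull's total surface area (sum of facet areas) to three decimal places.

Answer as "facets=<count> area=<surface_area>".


facets=10 area=635.380

Extreme-point indices: [0, 1, 2, 3, 4, 5, 6] — 7 of 7 on the boundary.

Facet areas (half cross-product norm):
  f1: (p2, p3, p1) → 62.8188
  f2: (p0, p2, p1) → 61.4063
  f3: (p0, p2, p3) → 63.8996
  f4: (p4, p3, p1) → 151.4817
  f5: (p4, p3, p6) → 62.7762
  f6: (p4, p0, p1) → 87.1563
  f7: (p5, p4, p6) → 38.2414
  f8: (p5, p4, p0) → 28.9409
  f9: (p5, p3, p6) → 41.1673
  f10: (p5, p0, p3) → 37.4916
Σ area = 635.380

Euler characteristic 7−15+10 = 2 ✓


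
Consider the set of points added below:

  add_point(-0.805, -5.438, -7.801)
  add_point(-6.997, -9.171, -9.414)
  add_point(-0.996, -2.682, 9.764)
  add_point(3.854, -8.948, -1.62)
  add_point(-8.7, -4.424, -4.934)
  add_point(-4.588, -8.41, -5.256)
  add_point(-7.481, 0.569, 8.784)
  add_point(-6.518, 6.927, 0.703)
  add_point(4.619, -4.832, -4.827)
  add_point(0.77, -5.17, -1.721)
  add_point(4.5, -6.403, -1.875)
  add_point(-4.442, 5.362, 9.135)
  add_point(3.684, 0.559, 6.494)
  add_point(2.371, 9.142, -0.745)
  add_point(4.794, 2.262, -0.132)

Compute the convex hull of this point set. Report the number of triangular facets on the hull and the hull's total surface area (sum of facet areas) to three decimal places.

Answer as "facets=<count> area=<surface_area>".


Extreme-point indices: [0, 1, 2, 3, 4, 5, 6, 7, 8, 10, 11, 12, 13, 14] — 14 of 15 on the boundary.

Per-facet area ½‖(b−a)×(c−a)‖:
  f1: (p12, p13, p14) → 24.5077
  f2: (p12, p11, p13) → 52.9239
  f3: (p12, p11, p2) → 28.1675
  f4: (p7, p11, p13) → 40.8943
  f5: (p6, p11, p2) → 20.6912
  f6: (p6, p7, p4) → 64.8343
  f7: (p6, p7, p11) → 25.0706
  f8: (p8, p13, p14) → 21.2633
  f9: (p8, p0, p13) → 45.5846
  f10: (p1, p6, p4) → 26.7515
  f11: (p1, p0, p13) → 43.7198
  f12: (p1, p8, p0) → 10.8171
  f13: (p1, p7, p4) → 21.4320
  f14: (p1, p7, p13) → 87.2877
  f15: (p3, p12, p2) → 40.9942
  f16: (p3, p1, p8) → 34.3387
  f17: (p5, p6, p2) → 59.5024
  f18: (p5, p1, p6) → 29.0713
  f19: (p5, p3, p2) → 63.8376
  f20: (p5, p3, p1) → 13.9516
  f21: (p10, p12, p14) → 30.5952
  f22: (p10, p3, p12) → 12.2747
  f23: (p10, p8, p14) → 14.1717
  f24: (p10, p3, p8) → 3.6950
Σ area = 816.378

Check V−E+F: 14 − 36 + 24 = 2.

facets=24 area=816.378


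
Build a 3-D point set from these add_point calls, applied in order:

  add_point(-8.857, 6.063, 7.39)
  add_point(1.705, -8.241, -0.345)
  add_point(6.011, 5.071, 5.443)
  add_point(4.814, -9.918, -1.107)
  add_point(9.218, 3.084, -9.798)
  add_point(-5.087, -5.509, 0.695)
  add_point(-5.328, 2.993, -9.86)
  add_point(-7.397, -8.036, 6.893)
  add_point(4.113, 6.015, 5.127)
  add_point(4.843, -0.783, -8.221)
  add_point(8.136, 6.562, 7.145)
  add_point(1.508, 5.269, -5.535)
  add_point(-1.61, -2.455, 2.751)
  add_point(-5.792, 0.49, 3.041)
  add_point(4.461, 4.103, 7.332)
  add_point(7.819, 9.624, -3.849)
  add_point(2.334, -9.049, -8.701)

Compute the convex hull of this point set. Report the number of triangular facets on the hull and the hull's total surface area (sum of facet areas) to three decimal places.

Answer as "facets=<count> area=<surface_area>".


facets=14 area=1182.506

Points on the hull: [0, 3, 4, 6, 7, 10, 14, 15, 16] (9 of 17).

Triangle areas on the boundary:
  f1: (p10, p3, p4) → 130.2657
  f2: (p7, p6, p0) → 123.4998
  f3: (p7, p10, p3) → 134.9032
  f4: (p15, p6, p0) → 136.7220
  f5: (p15, p10, p0) → 97.0534
  f6: (p15, p6, p4) → 64.3765
  f7: (p15, p10, p4) → 45.8912
  f8: (p16, p7, p3) → 57.3557
  f9: (p16, p7, p6) → 127.2550
  f10: (p16, p3, p4) → 56.2152
  f11: (p16, p6, p4) → 88.3119
  f12: (p14, p10, p0) → 20.0100
  f13: (p14, p7, p0) → 92.5122
  f14: (p14, p7, p10) → 8.1342
Σ area = 1182.506

Check V−E+F: 9 − 21 + 14 = 2.


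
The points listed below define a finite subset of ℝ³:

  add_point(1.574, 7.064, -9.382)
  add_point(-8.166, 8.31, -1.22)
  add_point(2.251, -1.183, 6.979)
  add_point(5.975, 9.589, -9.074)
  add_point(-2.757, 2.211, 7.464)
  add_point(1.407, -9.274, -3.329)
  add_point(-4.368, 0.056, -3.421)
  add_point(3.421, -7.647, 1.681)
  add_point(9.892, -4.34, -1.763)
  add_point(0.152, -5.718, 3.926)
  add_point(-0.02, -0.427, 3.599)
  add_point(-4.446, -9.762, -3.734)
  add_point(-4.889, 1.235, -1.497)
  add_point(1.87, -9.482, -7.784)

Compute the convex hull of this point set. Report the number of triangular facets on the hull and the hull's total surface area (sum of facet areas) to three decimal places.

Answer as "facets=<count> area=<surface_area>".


facets=18 area=875.889

Points on the hull: [0, 1, 2, 3, 4, 5, 7, 8, 9, 11, 13] (11 of 14).

Facet areas (half cross-product norm):
  f1: (p4, p11, p1) → 96.7194
  f2: (p3, p4, p1) → 96.6330
  f3: (p13, p3, p8) → 91.3431
  f4: (p13, p7, p8) → 38.3894
  f5: (p2, p3, p8) → 97.4017
  f6: (p2, p3, p4) → 59.5287
  f7: (p2, p7, p8) → 33.8608
  f8: (p5, p7, p11) → 14.9065
  f9: (p5, p13, p11) → 13.1926
  f10: (p5, p13, p7) → 6.4692
  f11: (p0, p3, p1) → 26.5920
  f12: (p0, p13, p3) → 37.2276
  f13: (p0, p11, p1) → 112.0834
  f14: (p0, p13, p11) → 62.2430
  f15: (p9, p7, p11) → 21.0413
  f16: (p9, p2, p7) → 12.1502
  f17: (p9, p4, p11) → 38.6234
  f18: (p9, p2, p4) → 17.4836
Σ area = 875.889

Euler: V−E+F = 11−27+18 = 2.


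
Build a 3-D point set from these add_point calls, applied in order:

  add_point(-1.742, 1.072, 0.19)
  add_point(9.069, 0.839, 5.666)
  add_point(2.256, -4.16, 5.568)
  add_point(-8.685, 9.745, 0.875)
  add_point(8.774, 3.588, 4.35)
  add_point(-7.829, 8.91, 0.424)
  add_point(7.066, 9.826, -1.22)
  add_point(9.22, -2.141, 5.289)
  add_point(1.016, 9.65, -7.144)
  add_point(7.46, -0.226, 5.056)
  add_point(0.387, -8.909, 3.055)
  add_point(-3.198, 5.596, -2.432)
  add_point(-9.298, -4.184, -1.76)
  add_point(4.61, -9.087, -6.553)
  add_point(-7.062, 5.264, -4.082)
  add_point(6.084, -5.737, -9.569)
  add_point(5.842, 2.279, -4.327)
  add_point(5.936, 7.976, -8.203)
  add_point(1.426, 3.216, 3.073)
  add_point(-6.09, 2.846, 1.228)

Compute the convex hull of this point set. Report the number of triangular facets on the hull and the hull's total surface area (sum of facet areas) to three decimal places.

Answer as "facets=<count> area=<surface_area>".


13 of the 20 inputs are extreme points: [1, 2, 3, 4, 6, 7, 8, 10, 12, 13, 14, 15, 17].

Area of each hull facet:
  f1: (p4, p3, p6) → 67.4132
  f2: (p14, p15, p12) → 84.3560
  f3: (p14, p3, p12) → 31.5142
  f4: (p13, p15, p7) → 34.2244
  f5: (p13, p10, p7) → 59.1164
  f6: (p13, p15, p12) → 35.5828
  f7: (p13, p10, p12) → 61.9042
  f8: (p2, p10, p7) → 17.4938
  f9: (p2, p3, p12) → 96.1442
  f10: (p2, p10, p12) → 33.3466
  f11: (p8, p3, p6) → 53.0058
  f12: (p8, p14, p3) → 33.0301
  f13: (p8, p14, p15) → 78.7737
  f14: (p1, p4, p3) → 25.5754
  f15: (p1, p2, p3) → 77.2982
  f16: (p1, p4, p7) → 2.4947
  f17: (p1, p2, p7) → 10.6376
  f18: (p17, p8, p6) → 19.2325
  f19: (p17, p8, p15) → 34.3196
  f20: (p17, p4, p6) → 27.5560
  f21: (p17, p15, p7) → 101.8246
  f22: (p17, p4, p7) → 34.6750
Σ area = 1019.519

Check V−E+F: 13 − 33 + 22 = 2.

facets=22 area=1019.519


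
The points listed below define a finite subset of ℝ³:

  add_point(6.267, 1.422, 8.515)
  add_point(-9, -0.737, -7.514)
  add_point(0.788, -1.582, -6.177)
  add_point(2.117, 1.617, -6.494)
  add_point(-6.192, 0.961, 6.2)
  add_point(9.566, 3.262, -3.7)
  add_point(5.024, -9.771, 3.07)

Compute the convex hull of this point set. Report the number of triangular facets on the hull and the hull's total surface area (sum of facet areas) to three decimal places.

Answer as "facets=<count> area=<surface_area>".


facets=10 area=635.428

Points on the hull: [0, 1, 2, 3, 4, 5, 6] (7 of 7).

Triangle areas on the boundary:
  f1: (p0, p6, p5) → 77.1873
  f2: (p4, p0, p5) → 80.7769
  f3: (p4, p6, p1) → 110.6623
  f4: (p4, p0, p6) → 77.5491
  f5: (p2, p6, p1) → 57.1672
  f6: (p2, p6, p5) → 66.6492
  f7: (p3, p2, p1) → 16.5220
  f8: (p3, p2, p5) → 12.1943
  f9: (p3, p4, p1) → 76.5870
  f10: (p3, p4, p5) → 60.1322
Σ area = 635.428

Euler: V−E+F = 7−15+10 = 2.


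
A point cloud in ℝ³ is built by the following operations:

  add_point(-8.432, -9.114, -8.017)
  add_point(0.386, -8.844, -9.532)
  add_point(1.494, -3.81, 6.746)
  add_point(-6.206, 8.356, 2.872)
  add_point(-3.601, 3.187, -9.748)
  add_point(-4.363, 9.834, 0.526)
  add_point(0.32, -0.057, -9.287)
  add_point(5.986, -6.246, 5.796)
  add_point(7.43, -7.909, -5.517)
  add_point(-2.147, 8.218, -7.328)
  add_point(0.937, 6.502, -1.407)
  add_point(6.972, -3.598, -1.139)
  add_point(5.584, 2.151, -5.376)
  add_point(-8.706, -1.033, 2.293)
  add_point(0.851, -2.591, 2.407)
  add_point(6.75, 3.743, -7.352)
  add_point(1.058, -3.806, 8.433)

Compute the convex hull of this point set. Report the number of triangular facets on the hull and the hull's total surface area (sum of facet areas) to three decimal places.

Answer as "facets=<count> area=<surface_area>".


facets=24 area=986.061

Hull vertices (14/17): indices [0, 1, 3, 4, 5, 6, 7, 8, 9, 10, 11, 13, 15, 16].

Triangle areas on the boundary:
  f1: (p0, p16, p13) → 75.3293
  f2: (p3, p16, p13) → 57.7242
  f3: (p3, p16, p5) → 23.7505
  f4: (p3, p0, p13) → 49.1876
  f5: (p4, p3, p0) → 91.3720
  f6: (p7, p0, p8) → 92.7230
  f7: (p7, p0, p16) → 59.9383
  f8: (p7, p11, p8) → 20.9317
  f9: (p1, p0, p8) → 23.2888
  f10: (p1, p4, p0) → 54.4925
  f11: (p15, p11, p8) → 29.5478
  f12: (p15, p1, p8) → 48.2115
  f13: (p15, p7, p11) → 18.0786
  f14: (p6, p1, p4) → 17.2975
  f15: (p6, p15, p4) → 18.4697
  f16: (p6, p15, p1) → 29.5038
  f17: (p9, p15, p5) → 39.1402
  f18: (p9, p15, p4) → 28.3201
  f19: (p9, p3, p5) → 9.5170
  f20: (p9, p4, p3) → 30.1340
  f21: (p10, p15, p5) → 12.6789
  f22: (p10, p15, p7) → 66.9692
  f23: (p10, p16, p5) → 45.9991
  f24: (p10, p7, p16) → 43.4557
Σ area = 986.061

Euler: V−E+F = 14−36+24 = 2.


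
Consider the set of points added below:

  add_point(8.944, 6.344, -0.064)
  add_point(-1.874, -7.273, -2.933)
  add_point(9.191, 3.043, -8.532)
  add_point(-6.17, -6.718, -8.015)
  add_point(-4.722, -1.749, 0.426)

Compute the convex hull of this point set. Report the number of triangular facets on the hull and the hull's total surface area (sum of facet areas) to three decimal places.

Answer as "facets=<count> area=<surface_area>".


facets=6 area=361.393

Hull vertices (5/5): indices [0, 1, 2, 3, 4].

Per-facet area ½‖(b−a)×(c−a)‖:
  f1: (p4, p2, p3) → 83.8058
  f2: (p1, p2, p3) → 53.4419
  f3: (p1, p4, p3) → 23.5707
  f4: (p0, p4, p2) → 71.5965
  f5: (p0, p1, p2) → 72.8880
  f6: (p0, p1, p4) → 56.0905
Σ area = 361.393

Euler characteristic 5−9+6 = 2 ✓


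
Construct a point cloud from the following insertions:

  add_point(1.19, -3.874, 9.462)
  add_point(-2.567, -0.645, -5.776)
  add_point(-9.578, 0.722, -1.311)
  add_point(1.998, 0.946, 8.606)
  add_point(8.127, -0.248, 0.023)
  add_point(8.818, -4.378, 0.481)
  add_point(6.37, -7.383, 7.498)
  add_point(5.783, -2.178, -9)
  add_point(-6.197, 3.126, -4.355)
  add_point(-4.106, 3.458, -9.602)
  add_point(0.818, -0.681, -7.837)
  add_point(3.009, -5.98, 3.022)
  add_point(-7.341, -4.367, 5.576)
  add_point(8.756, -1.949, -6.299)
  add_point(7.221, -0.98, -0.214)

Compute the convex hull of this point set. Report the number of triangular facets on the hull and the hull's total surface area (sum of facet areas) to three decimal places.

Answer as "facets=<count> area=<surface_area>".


Points on the hull: [0, 1, 2, 3, 4, 5, 6, 7, 8, 9, 10, 11, 12, 13] (14 of 15).

Triangle areas on the boundary:
  f1: (p8, p9, p2) → 8.3557
  f2: (p8, p3, p2) → 38.9328
  f3: (p8, p3, p9) → 35.4189
  f4: (p1, p9, p2) → 24.4994
  f5: (p13, p7, p5) → 11.3772
  f6: (p13, p7, p9) → 17.4553
  f7: (p10, p7, p9) → 10.4789
  f8: (p10, p1, p9) → 11.4582
  f9: (p10, p1, p7) → 4.2662
  f10: (p12, p1, p2) → 37.0562
  f11: (p12, p3, p2) → 48.8508
  f12: (p12, p3, p0) → 23.0980
  f13: (p12, p1, p7) → 46.4835
  f14: (p4, p3, p9) → 84.9008
  f15: (p4, p13, p9) → 47.1159
  f16: (p4, p13, p5) → 13.6631
  f17: (p6, p7, p5) → 24.2981
  f18: (p6, p12, p0) → 25.3794
  f19: (p6, p3, p0) → 15.3021
  f20: (p6, p4, p5) → 15.3796
  f21: (p6, p4, p3) → 44.6316
  f22: (p11, p12, p7) → 64.2980
  f23: (p11, p6, p7) → 27.6953
  f24: (p11, p6, p12) → 28.3491
Σ area = 708.744

Euler: V−E+F = 14−36+24 = 2.

facets=24 area=708.744


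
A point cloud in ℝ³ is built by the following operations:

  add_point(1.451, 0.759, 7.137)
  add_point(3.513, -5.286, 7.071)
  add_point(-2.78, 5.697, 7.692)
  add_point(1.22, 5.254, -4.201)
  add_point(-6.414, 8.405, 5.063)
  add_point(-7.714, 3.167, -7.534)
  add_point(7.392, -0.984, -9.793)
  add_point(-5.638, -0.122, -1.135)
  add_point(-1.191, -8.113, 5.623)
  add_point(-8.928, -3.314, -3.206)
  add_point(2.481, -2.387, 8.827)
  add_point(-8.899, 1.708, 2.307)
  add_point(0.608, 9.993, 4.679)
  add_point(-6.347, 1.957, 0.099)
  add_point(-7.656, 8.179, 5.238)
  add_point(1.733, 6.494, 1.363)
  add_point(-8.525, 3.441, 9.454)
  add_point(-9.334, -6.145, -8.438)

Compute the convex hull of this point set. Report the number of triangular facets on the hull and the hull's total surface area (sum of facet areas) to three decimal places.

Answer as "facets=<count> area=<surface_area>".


12 of the 18 inputs are extreme points: [1, 2, 3, 5, 6, 8, 10, 11, 12, 14, 16, 17].

Area of each hull facet:
  f1: (p8, p6, p17) → 133.3474
  f2: (p16, p8, p17) → 115.4188
  f3: (p5, p6, p17) → 74.7042
  f4: (p1, p8, p6) → 50.5154
  f5: (p3, p12, p6) → 32.1013
  f6: (p3, p5, p6) → 49.4095
  f7: (p3, p5, p12) → 46.1830
  f8: (p11, p16, p17) → 18.7894
  f9: (p11, p5, p17) → 47.4497
  f10: (p14, p16, p12) → 25.5804
  f11: (p14, p5, p12) → 58.1560
  f12: (p14, p11, p16) → 20.9499
  f13: (p14, p11, p5) → 34.9970
  f14: (p10, p12, p6) → 119.9617
  f15: (p10, p1, p6) → 29.7659
  f16: (p10, p16, p8) → 46.8122
  f17: (p10, p1, p8) → 9.6149
  f18: (p2, p16, p12) → 10.2403
  f19: (p2, p10, p12) → 28.5765
  f20: (p2, p10, p16) → 30.7655
Σ area = 983.339

Check V−E+F: 12 − 30 + 20 = 2.

facets=20 area=983.339


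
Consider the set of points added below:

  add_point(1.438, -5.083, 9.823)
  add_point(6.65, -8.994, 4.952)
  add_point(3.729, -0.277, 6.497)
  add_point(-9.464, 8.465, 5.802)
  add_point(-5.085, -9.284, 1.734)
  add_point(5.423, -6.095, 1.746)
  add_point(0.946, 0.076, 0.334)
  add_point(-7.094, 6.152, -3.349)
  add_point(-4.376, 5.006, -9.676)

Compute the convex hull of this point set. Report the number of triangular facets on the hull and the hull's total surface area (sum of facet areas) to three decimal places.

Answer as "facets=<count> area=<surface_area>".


Extreme-point indices: [0, 1, 2, 3, 4, 5, 7, 8] — 8 of 9 on the boundary.

Area of each hull facet:
  f1: (p0, p4, p3) → 97.2610
  f2: (p0, p4, p1) → 44.2674
  f3: (p2, p8, p3) → 124.6204
  f4: (p2, p0, p3) → 49.2219
  f5: (p2, p0, p1) → 25.1049
  f6: (p7, p4, p3) → 79.6219
  f7: (p7, p8, p3) → 5.6461
  f8: (p7, p8, p4) → 56.9779
  f9: (p5, p2, p1) → 17.1987
  f10: (p5, p2, p8) → 70.7287
  f11: (p5, p4, p1) → 24.6011
  f12: (p5, p8, p4) → 96.9376
Σ area = 692.188

Euler characteristic 8−18+12 = 2 ✓

facets=12 area=692.188


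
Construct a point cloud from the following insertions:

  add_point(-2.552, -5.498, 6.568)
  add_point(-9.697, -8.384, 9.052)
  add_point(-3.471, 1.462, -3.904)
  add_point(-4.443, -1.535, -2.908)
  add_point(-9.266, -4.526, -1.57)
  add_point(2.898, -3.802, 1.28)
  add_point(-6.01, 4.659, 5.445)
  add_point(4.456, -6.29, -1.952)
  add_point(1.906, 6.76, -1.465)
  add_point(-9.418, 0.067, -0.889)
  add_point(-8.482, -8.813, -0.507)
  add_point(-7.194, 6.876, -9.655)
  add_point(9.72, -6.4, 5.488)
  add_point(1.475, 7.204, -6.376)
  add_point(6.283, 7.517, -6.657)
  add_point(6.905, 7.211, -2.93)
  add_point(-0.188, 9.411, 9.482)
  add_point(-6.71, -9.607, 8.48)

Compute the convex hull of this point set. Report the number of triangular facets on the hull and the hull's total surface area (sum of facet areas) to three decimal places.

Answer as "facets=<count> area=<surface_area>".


Points on the hull: [1, 4, 6, 7, 9, 10, 11, 12, 14, 15, 16, 17] (12 of 18).

Per-facet area ½‖(b−a)×(c−a)‖:
  f1: (p14, p11, p16) → 119.4010
  f2: (p17, p16, p1) → 32.9213
  f3: (p17, p16, p12) → 149.9245
  f4: (p6, p16, p1) → 48.9169
  f5: (p6, p11, p16) → 58.6682
  f6: (p15, p16, p12) → 114.3049
  f7: (p15, p14, p12) → 24.5158
  f8: (p15, p14, p16) → 18.1053
  f9: (p10, p17, p12) → 78.1766
  f10: (p10, p17, p1) → 15.0590
  f11: (p9, p6, p1) → 54.4615
  f12: (p9, p6, p11) → 47.5760
  f13: (p7, p14, p12) → 65.6302
  f14: (p7, p10, p12) → 53.2696
  f15: (p7, p14, p11) → 101.1283
  f16: (p7, p10, p11) → 115.6129
  f17: (p4, p10, p11) → 14.9885
  f18: (p4, p9, p11) → 23.1437
  f19: (p4, p10, p1) → 21.3180
  f20: (p4, p9, p1) → 25.7475
Σ area = 1182.870

Check V−E+F: 12 − 30 + 20 = 2.

facets=20 area=1182.870


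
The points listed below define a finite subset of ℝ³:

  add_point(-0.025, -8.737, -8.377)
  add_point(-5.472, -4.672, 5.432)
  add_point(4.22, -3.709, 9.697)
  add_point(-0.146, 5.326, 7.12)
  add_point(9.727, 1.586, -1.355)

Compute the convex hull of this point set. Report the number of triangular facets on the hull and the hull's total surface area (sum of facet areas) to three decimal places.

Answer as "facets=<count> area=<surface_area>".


Points on the hull: [0, 1, 2, 3, 4] (5 of 5).

Triangle areas on the boundary:
  f1: (p2, p3, p1) → 50.3605
  f2: (p2, p3, p4) → 64.5019
  f3: (p0, p3, p1) → 86.3892
  f4: (p0, p3, p4) → 107.2352
  f5: (p0, p2, p1) → 81.6698
  f6: (p0, p2, p4) → 105.3062
Σ area = 495.463

Euler: V−E+F = 5−9+6 = 2.

facets=6 area=495.463


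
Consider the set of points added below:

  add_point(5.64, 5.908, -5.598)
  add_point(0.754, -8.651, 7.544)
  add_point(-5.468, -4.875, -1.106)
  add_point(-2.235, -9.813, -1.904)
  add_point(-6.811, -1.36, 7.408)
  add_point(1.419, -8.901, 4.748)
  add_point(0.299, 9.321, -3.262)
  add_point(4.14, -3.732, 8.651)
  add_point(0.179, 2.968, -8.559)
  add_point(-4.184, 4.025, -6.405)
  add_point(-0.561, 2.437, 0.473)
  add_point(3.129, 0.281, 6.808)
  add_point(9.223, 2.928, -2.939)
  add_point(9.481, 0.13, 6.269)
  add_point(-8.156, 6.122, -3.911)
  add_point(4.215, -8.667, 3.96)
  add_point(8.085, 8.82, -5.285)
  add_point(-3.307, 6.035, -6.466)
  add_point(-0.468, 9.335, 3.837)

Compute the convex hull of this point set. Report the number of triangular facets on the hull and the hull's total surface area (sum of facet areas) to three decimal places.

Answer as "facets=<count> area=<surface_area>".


facets=28 area=955.496

Points on the hull: [1, 2, 3, 4, 5, 6, 7, 8, 9, 12, 13, 14, 15, 16, 17, 18] (16 of 19).

Area of each hull facet:
  f1: (p9, p3, p14) → 35.4867
  f2: (p9, p8, p3) → 35.9288
  f3: (p2, p3, p14) → 16.8383
  f4: (p2, p4, p14) → 53.4987
  f5: (p2, p4, p3) → 23.7790
  f6: (p1, p4, p3) → 51.8482
  f7: (p17, p16, p8) → 26.3632
  f8: (p17, p9, p14) → 5.6280
  f9: (p17, p9, p8) → 5.3844
  f10: (p18, p16, p13) → 79.2546
  f11: (p18, p4, p14) → 68.1759
  f12: (p12, p16, p13) → 24.3646
  f13: (p12, p8, p3) → 77.3704
  f14: (p12, p16, p8) → 32.1894
  f15: (p15, p12, p13) → 50.5786
  f16: (p15, p12, p3) → 63.2150
  f17: (p7, p1, p4) → 31.5063
  f18: (p7, p18, p13) → 47.8920
  f19: (p7, p18, p4) → 70.1772
  f20: (p7, p15, p13) → 23.5650
  f21: (p7, p15, p1) → 14.6356
  f22: (p6, p17, p14) → 15.3493
  f23: (p6, p17, p16) → 21.3027
  f24: (p6, p18, p14) → 32.3442
  f25: (p6, p18, p16) → 26.9188
  f26: (p5, p1, p3) → 7.3728
  f27: (p5, p15, p3) → 10.8325
  f28: (p5, p15, p1) → 3.6963
Σ area = 955.496

Euler characteristic 16−42+28 = 2 ✓


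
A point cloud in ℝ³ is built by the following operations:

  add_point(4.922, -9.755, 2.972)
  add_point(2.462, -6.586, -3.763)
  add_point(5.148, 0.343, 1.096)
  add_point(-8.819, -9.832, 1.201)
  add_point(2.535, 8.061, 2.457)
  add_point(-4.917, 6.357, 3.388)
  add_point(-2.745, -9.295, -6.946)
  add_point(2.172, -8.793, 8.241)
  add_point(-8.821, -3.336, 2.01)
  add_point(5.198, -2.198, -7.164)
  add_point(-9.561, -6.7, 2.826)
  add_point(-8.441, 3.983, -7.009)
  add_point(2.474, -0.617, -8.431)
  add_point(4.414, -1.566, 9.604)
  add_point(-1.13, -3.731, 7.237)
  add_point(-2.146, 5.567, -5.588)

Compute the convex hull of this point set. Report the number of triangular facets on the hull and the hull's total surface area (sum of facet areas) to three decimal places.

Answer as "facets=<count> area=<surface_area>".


facets=26 area=950.529

Hull vertices (15/16): indices [0, 2, 3, 4, 5, 6, 7, 8, 9, 10, 11, 12, 13, 14, 15].

Per-facet area ½‖(b−a)×(c−a)‖:
  f1: (p2, p4, p9) → 32.1605
  f2: (p2, p13, p4) → 36.1391
  f3: (p2, p0, p9) → 44.1004
  f4: (p2, p0, p13) → 41.3148
  f5: (p6, p0, p9) → 60.7954
  f6: (p5, p11, p4) → 41.9991
  f7: (p5, p13, p4) → 46.5098
  f8: (p15, p11, p4) → 22.8502
  f9: (p7, p0, p13) → 22.8002
  f10: (p3, p11, p10) → 24.9020
  f11: (p3, p6, p11) → 72.2687
  f12: (p3, p7, p10) → 23.3779
  f13: (p3, p6, p0) → 61.4548
  f14: (p3, p7, p0) → 39.2204
  f15: (p8, p11, p10) → 12.7613
  f16: (p8, p5, p10) → 7.2558
  f17: (p8, p5, p11) → 53.3947
  f18: (p12, p4, p9) → 23.6336
  f19: (p12, p15, p4) → 38.7475
  f20: (p12, p15, p11) → 26.2462
  f21: (p12, p6, p9) → 17.3590
  f22: (p12, p6, p11) → 60.2931
  f23: (p14, p7, p10) → 29.2919
  f24: (p14, p7, p13) → 19.0090
  f25: (p14, p5, p10) → 56.2327
  f26: (p14, p5, p13) → 36.4107
Σ area = 950.529

Euler: V−E+F = 15−39+26 = 2.


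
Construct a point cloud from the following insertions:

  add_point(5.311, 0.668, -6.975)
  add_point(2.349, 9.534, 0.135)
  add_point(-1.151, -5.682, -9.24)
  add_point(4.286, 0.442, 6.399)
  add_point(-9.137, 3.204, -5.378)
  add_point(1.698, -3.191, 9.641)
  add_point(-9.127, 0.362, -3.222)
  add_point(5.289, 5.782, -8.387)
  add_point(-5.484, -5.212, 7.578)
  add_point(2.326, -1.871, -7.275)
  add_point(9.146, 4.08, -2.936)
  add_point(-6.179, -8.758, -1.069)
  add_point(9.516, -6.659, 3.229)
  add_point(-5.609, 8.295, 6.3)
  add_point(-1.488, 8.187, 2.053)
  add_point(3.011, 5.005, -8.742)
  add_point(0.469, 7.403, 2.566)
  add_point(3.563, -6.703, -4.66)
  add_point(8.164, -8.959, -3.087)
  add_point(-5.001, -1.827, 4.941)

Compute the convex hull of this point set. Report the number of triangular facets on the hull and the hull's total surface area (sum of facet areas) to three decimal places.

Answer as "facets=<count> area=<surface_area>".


14 of the 20 inputs are extreme points: [1, 2, 3, 4, 5, 6, 7, 8, 10, 11, 12, 13, 15, 18].

Triangle areas on the boundary:
  f1: (p13, p1, p4) → 64.3454
  f2: (p3, p5, p12) → 25.8195
  f3: (p3, p13, p1) → 54.1716
  f4: (p3, p13, p5) → 34.7928
  f5: (p8, p5, p12) → 37.2729
  f6: (p8, p11, p12) → 71.6977
  f7: (p8, p13, p5) → 51.1521
  f8: (p10, p7, p1) → 30.4235
  f9: (p10, p3, p12) → 50.0971
  f10: (p10, p3, p1) → 46.9952
  f11: (p18, p11, p12) → 49.5632
  f12: (p18, p10, p12) → 41.8251
  f13: (p18, p10, p7) → 44.1906
  f14: (p6, p13, p4) → 22.9576
  f15: (p6, p8, p13) → 73.5122
  f16: (p6, p11, p4) → 8.5475
  f17: (p6, p8, p11) → 45.6595
  f18: (p2, p11, p4) → 59.2318
  f19: (p2, p18, p11) → 58.2195
  f20: (p2, p18, p7) → 75.3948
  f21: (p15, p2, p4) → 64.6614
  f22: (p15, p2, p7) → 10.6935
  f23: (p15, p1, p4) → 61.8226
  f24: (p15, p7, p1) → 11.8720
Σ area = 1094.919

Check V−E+F: 14 − 36 + 24 = 2.

facets=24 area=1094.919
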